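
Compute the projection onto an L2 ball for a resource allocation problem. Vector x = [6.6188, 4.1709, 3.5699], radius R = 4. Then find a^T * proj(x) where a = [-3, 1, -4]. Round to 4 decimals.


Step 1: Compute ||x|| (intermediates to 6 decimals).
||x|| = sqrt(6.6188^2 + 4.1709^2 + 3.5699^2) = 8.599367
Step 2: Project.
Since ||x|| > R, scale = R/||x|| = 4/8.599367 = 0.465151, proj(x) = scale * x
proj(x) = [3.078741, 1.940098, 1.660543]
Step 3: Dot product.
a^T * proj(x) = -3*3.078741 + 1*1.940098 - 4*1.660543 = -13.9383


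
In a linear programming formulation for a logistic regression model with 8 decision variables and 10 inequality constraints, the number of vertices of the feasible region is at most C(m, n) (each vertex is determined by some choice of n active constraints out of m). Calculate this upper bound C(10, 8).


Each vertex corresponds to some choice of n active constraints out of m, so the number of vertices is at most C(m, n) = m! / (n!(m-n)!).
m = 10, n = 8
Numerator: 10 * 9 * 8 * 7 * 6 * 5 * 4 * 3
Denominator: 8! = 40320
C(10, 8) = 45


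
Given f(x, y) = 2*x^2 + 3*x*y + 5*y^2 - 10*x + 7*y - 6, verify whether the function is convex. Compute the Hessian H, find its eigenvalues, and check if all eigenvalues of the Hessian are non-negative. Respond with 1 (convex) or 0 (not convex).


The Hessian of f(x,y) = 2*x^2 + 3*x*y + 5*y^2 - 10*x + 7*y - 6 is:
H = [[4, 3], [3, 10]]
Trace = 4 + 10 = 14
Determinant = 4*10 - (3)^2 = 31
Discriminant = (14)^2 - 4*31 = 72.0
Eigenvalues: lambda_1 = 2.7574, lambda_2 = 11.2426
The function is convex.

1


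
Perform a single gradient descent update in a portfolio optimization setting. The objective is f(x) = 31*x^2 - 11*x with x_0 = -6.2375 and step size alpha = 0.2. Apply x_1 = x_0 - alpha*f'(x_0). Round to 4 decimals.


We compute the gradient at x_0 and apply the update.
f'(x) = 62*x - 11
f'(-6.2375) = 62*-6.2375 - 11 = -397.725
x_1 = -6.2375 - 0.2*-397.725 = 73.3075


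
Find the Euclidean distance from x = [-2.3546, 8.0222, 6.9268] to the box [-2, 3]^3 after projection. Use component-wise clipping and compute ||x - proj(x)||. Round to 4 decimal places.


Project each component onto [-2, 3].
clip(-2.3546) = -2.0, clip(8.0222) = 3.0, clip(6.9268) = 3.0
Projection = [-2.0, 3.0, 3.0]
Squared diffs: [0.1257, 25.2225, 15.4198]
Distance = sqrt(40.768) = 6.385


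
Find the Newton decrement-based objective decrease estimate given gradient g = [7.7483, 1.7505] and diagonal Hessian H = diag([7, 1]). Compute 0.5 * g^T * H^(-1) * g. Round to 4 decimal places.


Step 1: H is diagonal, so H^(-1) * g = [1.1069, 1.7505].
Step 2: g^T H^(-1) g = sum_i g_i^2 / H_ii
  = (7.7483)^2/7 + (1.7505)^2/1
  = 8.5766 + 3.0643 = 11.6408
Step 3: Objective decrease = 0.5 * g^T H^(-1) g = 5.8204


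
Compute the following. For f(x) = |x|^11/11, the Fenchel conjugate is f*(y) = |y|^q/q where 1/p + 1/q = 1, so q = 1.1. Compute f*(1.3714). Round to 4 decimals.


The conjugate exponent q satisfies 1/p + 1/q = 1.
p = 11, so q = 11/(11 - 1) = 1.1
|y|^q = 1.3714^1.1 = 1.4154
f*(1.3714) = 1.4154 / 1.1 = 1.2867


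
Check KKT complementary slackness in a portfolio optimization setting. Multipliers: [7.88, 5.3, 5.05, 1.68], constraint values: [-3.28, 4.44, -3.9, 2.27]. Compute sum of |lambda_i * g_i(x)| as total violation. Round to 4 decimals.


KKT complementary slackness check:
lambda_1 * g_1 = 7.88 * -3.28 = -25.8464
lambda_2 * g_2 = 5.3 * 4.44 = 23.532
lambda_3 * g_3 = 5.05 * -3.9 = -19.695
lambda_4 * g_4 = 1.68 * 2.27 = 3.8136
Total violation = 25.8464 + 23.532 + 19.695 + 3.8136 = 72.887


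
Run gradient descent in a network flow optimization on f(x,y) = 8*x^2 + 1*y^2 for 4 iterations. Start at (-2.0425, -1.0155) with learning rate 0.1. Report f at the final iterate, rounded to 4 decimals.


Gradient descent on f(x,y) = 8*x^2 + 1*y^2.
Starting point: (-2.0425, -1.0155), alpha = 0.1
Step 1: grad_x = 2*8*-2.0425 = -32.68, grad_y = 2*1*-1.0155 = -2.031
  x_1 = -2.0425 - 0.1*-32.68 = 1.2255
  y_1 = -1.0155 - 0.1*-2.031 = -0.8124
Step 2: grad_x = 2*8*1.2255 = 19.608, grad_y = 2*1*-0.8124 = -1.6248
  x_2 = 1.2255 - 0.1*19.608 = -0.7353
  y_2 = -0.8124 - 0.1*-1.6248 = -0.6499
Step 3: grad_x = 2*8*-0.7353 = -11.7648, grad_y = 2*1*-0.6499 = -1.2998
  x_3 = -0.7353 - 0.1*-11.7648 = 0.4412
  y_3 = -0.6499 - 0.1*-1.2998 = -0.5199
Step 4: grad_x = 2*8*0.4412 = 7.0589, grad_y = 2*1*-0.5199 = -1.0399
  x_4 = 0.4412 - 0.1*7.0589 = -0.2647
  y_4 = -0.5199 - 0.1*-1.0399 = -0.4159
f(-0.2647, -0.4159) = 8*(-0.2647)^2 + 1*(-0.4159)^2 = 0.7336


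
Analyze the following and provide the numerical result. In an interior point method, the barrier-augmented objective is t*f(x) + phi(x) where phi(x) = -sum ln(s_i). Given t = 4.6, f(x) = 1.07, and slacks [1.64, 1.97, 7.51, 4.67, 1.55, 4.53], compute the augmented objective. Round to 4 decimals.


Step 1: Compute log-barrier.
ln values: [0.4947, 0.678, 2.0162, 1.5412, 0.4383, 1.5107]
phi = -(0.4947 + 0.678 + 2.0162 + 1.5412 + 0.4383 + 1.5107) = -6.6791
Step 2: Compute augmented objective.
t*f(x) = 4.6*1.07 = 4.922
Total = 4.922 - 6.6791 = -1.7571


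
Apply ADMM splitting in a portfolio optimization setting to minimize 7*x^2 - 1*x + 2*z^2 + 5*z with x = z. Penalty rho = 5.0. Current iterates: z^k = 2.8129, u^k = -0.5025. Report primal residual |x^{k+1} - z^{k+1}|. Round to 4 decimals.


ADMM iteration with rho = 5.0, z^k = 2.8129, u^k = -0.5025
Step 1: x-update.
Minimize 7*x^2 - 1*x + (5.0/2)*(x - 2.8129 - 0.5025)^2
FOC: (2*7 + 5.0)*x = 1 + 5.0*(2.8129 + 0.5025)
x^{k+1} = 0.9251
Step 2: z-update.
Minimize 2*z^2 + 5*z + (5.0/2)*(0.9251 - z - 0.5025)^2
FOC: (2*2 + 5.0)*z = -5 + 5.0*(0.9251 - 0.5025)
z^{k+1} = -0.3208
Step 3: u-update.
u^{k+1} = -0.5025 + 0.9251 + 0.3208 = 0.7434
Step 4: Primal residual = |0.9251 + 0.3208| = 1.2459


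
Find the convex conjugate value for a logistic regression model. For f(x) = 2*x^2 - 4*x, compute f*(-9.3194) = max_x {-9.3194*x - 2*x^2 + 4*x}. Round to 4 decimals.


f*(y) = sup_x {y*x - a*x^2 - b*x} = sup_x {(y-b)*x - a*x^2}
FOC: (y - b) - 2a*x = 0 => x* = (y - b)/(2a)
x* = (-9.3194 + 4)/(2*2) = -1.3299
f*(-9.3194) = (y-b)^2/(4a) = (-9.3194 + 4)^2/(4*2)
= 28.296/8 = 3.537


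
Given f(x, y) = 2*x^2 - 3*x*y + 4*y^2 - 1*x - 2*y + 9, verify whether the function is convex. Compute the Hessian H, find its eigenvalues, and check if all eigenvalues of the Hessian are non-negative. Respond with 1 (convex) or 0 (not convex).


The Hessian of f(x,y) = 2*x^2 - 3*x*y + 4*y^2 - 1*x - 2*y + 9 is:
H = [[4, -3], [-3, 8]]
Trace = 4 + 8 = 12
Determinant = 4*8 - (-3)^2 = 23
Discriminant = (12)^2 - 4*23 = 52.0
Eigenvalues: lambda_1 = 2.3944, lambda_2 = 9.6056
The function is convex.

1


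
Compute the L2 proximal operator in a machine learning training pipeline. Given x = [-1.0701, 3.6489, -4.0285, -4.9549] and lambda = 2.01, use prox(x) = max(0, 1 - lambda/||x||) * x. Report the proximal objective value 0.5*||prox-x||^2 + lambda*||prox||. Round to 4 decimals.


Step 1: Compute ||x||.
||x|| = 7.4323
Step 2: Compute scaling factor.
scale = max(0, 1 - 2.01/7.4323) = 0.7296
Step 3: prox(x) = [-0.7807, 2.6621, -2.939, -3.6149]
||prox(x)|| = 5.4223
Step 4: Proximal objective.
0.5*||prox-x||^2 = 2.0201
lambda*||prox|| = 10.8988
Total = 12.9189


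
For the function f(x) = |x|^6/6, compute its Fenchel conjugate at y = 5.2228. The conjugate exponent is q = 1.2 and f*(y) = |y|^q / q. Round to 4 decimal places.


The conjugate exponent q satisfies 1/p + 1/q = 1.
p = 6, so q = 6/(6 - 1) = 1.2
|y|^q = 5.2228^1.2 = 7.2692
f*(5.2228) = 7.2692 / 1.2 = 6.0576


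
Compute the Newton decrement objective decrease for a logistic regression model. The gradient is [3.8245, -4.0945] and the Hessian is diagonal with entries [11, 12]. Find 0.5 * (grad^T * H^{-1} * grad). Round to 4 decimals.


Step 1: H is diagonal, so H^(-1) * g = [0.3477, -0.3412].
Step 2: g^T H^(-1) g = sum_i g_i^2 / H_ii
  = (3.8245)^2/11 + (-4.0945)^2/12
  = 1.3297 + 1.3971 = 2.7268
Step 3: Objective decrease = 0.5 * g^T H^(-1) g = 1.3634


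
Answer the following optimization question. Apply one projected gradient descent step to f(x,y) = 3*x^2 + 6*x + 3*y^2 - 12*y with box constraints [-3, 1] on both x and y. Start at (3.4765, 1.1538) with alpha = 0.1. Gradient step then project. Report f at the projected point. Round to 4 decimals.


Step 1: Compute gradient at (3.4765, 1.1538).
grad_x = 2*3*3.4765 + 6 = 26.859
grad_y = 2*3*1.1538 - 12 = -5.0772
Step 2: Gradient step.
x_raw = 3.4765 - 0.1*26.859 = 0.7906
y_raw = 1.1538 - 0.1*-5.0772 = 1.6615
Step 3: Project onto [-3, 1].
x_proj = clip(0.7906) = 0.7906
y_proj = clip(1.6615) = 1.0
Step 4: Evaluate f.
f(0.7906, 1.0) = -2.3813


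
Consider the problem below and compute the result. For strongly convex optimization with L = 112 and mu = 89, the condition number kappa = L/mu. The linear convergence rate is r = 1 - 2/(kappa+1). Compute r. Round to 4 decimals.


Step 1: Compute the condition number.
kappa = L/mu = 112/89 = 1.2584
Step 2: Compute the convergence rate.
r = 1 - 2/(kappa + 1) = 1 - 2*mu/(L + mu) = (L - mu)/(L + mu) = 23/201 = 0.1144


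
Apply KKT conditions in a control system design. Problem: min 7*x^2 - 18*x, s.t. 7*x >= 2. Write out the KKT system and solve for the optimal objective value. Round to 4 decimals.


Step 1: Try lambda = 0 (constraint inactive).
Stationarity: 2*7*x - 18 = 0
x* = 18/(2*7) = 9/7 = 1.2857 (rounded; the exact value 9/7 is used below)
Check constraint: 7*1.2857 = 8.9999 >= 2 -- satisfied.
Step 2: Compute optimal value.
f(x*) = 7*(9/7)^2 - 18*(9/7) = -11.5714


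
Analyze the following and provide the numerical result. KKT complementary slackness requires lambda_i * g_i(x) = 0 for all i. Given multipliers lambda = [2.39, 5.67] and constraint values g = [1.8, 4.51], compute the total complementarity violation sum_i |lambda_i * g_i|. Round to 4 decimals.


KKT complementary slackness check:
lambda_1 * g_1 = 2.39 * 1.8 = 4.302
lambda_2 * g_2 = 5.67 * 4.51 = 25.5717
Total violation = 4.302 + 25.5717 = 29.8737


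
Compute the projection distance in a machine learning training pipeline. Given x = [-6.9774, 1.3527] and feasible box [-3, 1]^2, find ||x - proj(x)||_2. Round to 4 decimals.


Project each component onto [-3, 1].
clip(-6.9774) = -3.0, clip(1.3527) = 1.0
Projection = [-3.0, 1.0]
Squared diffs: [15.8197, 0.1244]
Distance = sqrt(15.9441) = 3.993


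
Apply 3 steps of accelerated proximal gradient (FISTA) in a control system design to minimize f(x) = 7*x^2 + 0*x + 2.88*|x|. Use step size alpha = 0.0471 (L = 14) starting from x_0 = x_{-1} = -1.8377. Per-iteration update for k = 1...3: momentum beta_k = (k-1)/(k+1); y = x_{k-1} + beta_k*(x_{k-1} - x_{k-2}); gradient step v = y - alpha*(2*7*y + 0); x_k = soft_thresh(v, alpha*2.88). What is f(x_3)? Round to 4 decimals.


FISTA on f(x) = 7*x^2 + 0*x + 2.88*|x|
L = 14, alpha = 0.0471
Iteration 1: beta = 0.0, y = -1.8377 + 0.0*(-1.8377 + 1.8377) = -1.8377
  grad(y) = -25.7278, v = y - alpha*grad = -0.6259
  prox(v) = soft_thresh(-0.6259, 0.1356) = -0.4903
Iteration 2: beta = 0.3333, y = -0.4903 + 0.3333*(-0.4903 + 1.8377) = -0.0411
  grad(y) = -0.5758, v = y - alpha*grad = -0.014
  prox(v) = soft_thresh(-0.014, 0.1356) = 0.0
Iteration 3: beta = 0.5, y = 0.0 + 0.5*(0.0 + 0.4903) = 0.2451
  grad(y) = 3.4319, v = y - alpha*grad = 0.0835
  prox(v) = soft_thresh(0.0835, 0.1356) = 0.0
f(x_3) = 7*0.0^2 + 0*0.0 + 2.88*|0.0| = 0.0


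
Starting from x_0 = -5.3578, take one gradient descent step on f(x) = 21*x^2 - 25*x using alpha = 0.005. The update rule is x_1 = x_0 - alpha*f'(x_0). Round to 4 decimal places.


We compute the gradient at x_0 and apply the update.
f'(x) = 42*x - 25
f'(-5.3578) = 42*-5.3578 - 25 = -250.0276
x_1 = -5.3578 - 0.005*-250.0276 = -4.1077


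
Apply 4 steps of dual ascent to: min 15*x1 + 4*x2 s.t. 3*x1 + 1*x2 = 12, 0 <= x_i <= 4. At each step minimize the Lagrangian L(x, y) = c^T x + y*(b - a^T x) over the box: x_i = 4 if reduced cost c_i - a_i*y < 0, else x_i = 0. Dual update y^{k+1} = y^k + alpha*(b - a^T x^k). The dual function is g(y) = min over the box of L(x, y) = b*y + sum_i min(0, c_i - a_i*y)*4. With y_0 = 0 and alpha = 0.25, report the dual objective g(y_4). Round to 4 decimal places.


Dual ascent for LP: min 15*x1 + 4*x2, 3*x1 + 1*x2 = 12, 0 <= x_i <= 4
Step 1: y^k = 0.0, reduced costs: (15.0, 4.0)
  x^k = (0.0, 0.0), subgradient = b - a^T x = 12.0
  y^{k+1} = 0.0 + 0.25*12.0 = 3.0
Step 2: y^k = 3.0, reduced costs: (6.0, 1.0)
  x^k = (0.0, 0.0), subgradient = b - a^T x = 12.0
  y^{k+1} = 3.0 + 0.25*12.0 = 6.0
Step 3: y^k = 6.0, reduced costs: (-3.0, -2.0)
  x^k = (4.0, 4.0), subgradient = b - a^T x = -4.0
  y^{k+1} = 6.0 + 0.25*-4.0 = 5.0
Step 4: y^k = 5.0, reduced costs: (0.0, -1.0)
  x^k = (0.0, 4.0), subgradient = b - a^T x = 8.0
  y^{k+1} = 5.0 + 0.25*8.0 = 7.0
Dual objective at y_4 = 7.0: reduced costs (-6.0, -3.0), box minimizer x = (4.0, 4.0)
g(y_4) = b*y + (c1 - a1*y)*x1 + (c2 - a2*y)*x2 = 12*7.0 + (-6.0)*4.0 + (-3.0)*4.0 = 84.0 - 24.0 - 12.0 = 48.0


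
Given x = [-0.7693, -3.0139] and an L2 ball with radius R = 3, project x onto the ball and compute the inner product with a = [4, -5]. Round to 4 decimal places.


Step 1: Compute ||x|| (intermediates to 6 decimals).
||x|| = sqrt((-0.7693)^2 + (-3.0139)^2) = 3.110533
Step 2: Project.
Since ||x|| > R, scale = R/||x|| = 3/3.110533 = 0.964465, proj(x) = scale * x
proj(x) = [-0.741963, -2.906801]
Step 3: Dot product.
a^T * proj(x) = 4*(-0.741963) - 5*(-2.906801) = 11.5662


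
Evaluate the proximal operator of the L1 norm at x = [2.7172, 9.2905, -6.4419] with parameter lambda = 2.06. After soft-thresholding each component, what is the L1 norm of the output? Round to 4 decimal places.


Soft-thresholding with lambda = 2.06:
prox(2.7172) = sign(2.7172)*max(|2.7172| - 2.06, 0) = 0.6572
prox(9.2905) = sign(9.2905)*max(|9.2905| - 2.06, 0) = 7.2305
prox(-6.4419) = sign(-6.4419)*max(|-6.4419| - 2.06, 0) = -4.3819
prox(x) = [0.6572, 7.2305, -4.3819]
||prox(x)||_1 = 0.6572 + 7.2305 + 4.3819 = 12.2696


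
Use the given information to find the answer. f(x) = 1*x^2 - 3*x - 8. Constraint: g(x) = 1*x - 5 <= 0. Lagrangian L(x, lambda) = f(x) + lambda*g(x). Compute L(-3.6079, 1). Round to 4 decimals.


Step 1: Evaluate f(x).
f(-3.6079) = 1*(-3.6079)^2 - 3*(-3.6079) - 8 = 15.8406
Step 2: Evaluate g(x).
g(-3.6079) = 1*-3.6079 - 5 = -8.6079
Step 3: Compute Lagrangian.
L = 15.8406 + 1*-8.6079 = 7.2327


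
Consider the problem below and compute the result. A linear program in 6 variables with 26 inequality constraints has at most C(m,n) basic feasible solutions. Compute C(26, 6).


Each vertex corresponds to some choice of n active constraints out of m, so the number of vertices is at most C(m, n) = m! / (n!(m-n)!).
m = 26, n = 6
Numerator: 26 * 25 * 24 * 23 * 22 * 21
Denominator: 6! = 720
C(26, 6) = 230230


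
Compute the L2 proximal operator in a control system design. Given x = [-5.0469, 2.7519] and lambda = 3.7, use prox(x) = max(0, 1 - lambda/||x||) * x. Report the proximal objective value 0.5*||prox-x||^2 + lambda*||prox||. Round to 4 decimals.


Step 1: Compute ||x||.
||x|| = 5.7484
Step 2: Compute scaling factor.
scale = max(0, 1 - 3.7/5.7484) = 0.3563
Step 3: prox(x) = [-1.7984, 0.9806]
||prox(x)|| = 2.0484
Step 4: Proximal objective.
0.5*||prox-x||^2 = 6.845
lambda*||prox|| = 7.5791
Total = 14.4241


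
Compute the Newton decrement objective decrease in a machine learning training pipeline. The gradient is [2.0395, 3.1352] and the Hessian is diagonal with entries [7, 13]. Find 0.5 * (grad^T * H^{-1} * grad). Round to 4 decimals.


Step 1: H is diagonal, so H^(-1) * g = [0.2914, 0.2412].
Step 2: g^T H^(-1) g = sum_i g_i^2 / H_ii
  = (2.0395)^2/7 + (3.1352)^2/13
  = 0.5942 + 0.7561 = 1.3503
Step 3: Objective decrease = 0.5 * g^T H^(-1) g = 0.6752


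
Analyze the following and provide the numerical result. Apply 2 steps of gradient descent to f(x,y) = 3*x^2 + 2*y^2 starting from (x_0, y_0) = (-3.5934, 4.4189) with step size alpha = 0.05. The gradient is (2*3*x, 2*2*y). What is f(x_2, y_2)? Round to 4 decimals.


Gradient descent on f(x,y) = 3*x^2 + 2*y^2.
Starting point: (-3.5934, 4.4189), alpha = 0.05
Step 1: grad_x = 2*3*-3.5934 = -21.5604, grad_y = 2*2*4.4189 = 17.6756
  x_1 = -3.5934 - 0.05*-21.5604 = -2.5154
  y_1 = 4.4189 - 0.05*17.6756 = 3.5351
Step 2: grad_x = 2*3*-2.5154 = -15.0923, grad_y = 2*2*3.5351 = 14.1405
  x_2 = -2.5154 - 0.05*-15.0923 = -1.7608
  y_2 = 3.5351 - 0.05*14.1405 = 2.8281
f(-1.7608, 2.8281) = 3*(-1.7608)^2 + 2*2.8281^2 = 25.2971


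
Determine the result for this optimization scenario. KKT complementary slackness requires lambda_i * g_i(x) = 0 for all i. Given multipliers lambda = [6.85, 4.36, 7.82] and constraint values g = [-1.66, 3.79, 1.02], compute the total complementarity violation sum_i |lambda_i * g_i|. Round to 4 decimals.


KKT complementary slackness check:
lambda_1 * g_1 = 6.85 * -1.66 = -11.371
lambda_2 * g_2 = 4.36 * 3.79 = 16.5244
lambda_3 * g_3 = 7.82 * 1.02 = 7.9764
Total violation = 11.371 + 16.5244 + 7.9764 = 35.8718


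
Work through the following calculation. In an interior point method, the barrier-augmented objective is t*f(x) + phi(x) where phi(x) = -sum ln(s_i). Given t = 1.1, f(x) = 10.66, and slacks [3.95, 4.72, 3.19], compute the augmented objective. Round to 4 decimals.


Step 1: Compute log-barrier.
ln values: [1.3737, 1.5518, 1.16]
phi = -(1.3737 + 1.5518 + 1.16) = -4.0855
Step 2: Compute augmented objective.
t*f(x) = 1.1*10.66 = 11.726
Total = 11.726 - 4.0855 = 7.6405


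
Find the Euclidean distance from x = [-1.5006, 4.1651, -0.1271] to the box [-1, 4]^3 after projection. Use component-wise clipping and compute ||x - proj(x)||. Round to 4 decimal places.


Project each component onto [-1, 4].
clip(-1.5006) = -1.0, clip(4.1651) = 4.0, clip(-0.1271) = -0.1271
Projection = [-1.0, 4.0, -0.1271]
Squared diffs: [0.2506, 0.0273, 0.0]
Distance = sqrt(0.2779) = 0.5271


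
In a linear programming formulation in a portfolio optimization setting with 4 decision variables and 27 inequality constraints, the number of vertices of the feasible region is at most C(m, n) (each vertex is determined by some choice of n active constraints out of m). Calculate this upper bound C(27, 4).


Each vertex corresponds to some choice of n active constraints out of m, so the number of vertices is at most C(m, n) = m! / (n!(m-n)!).
m = 27, n = 4
Numerator: 27 * 26 * 25 * 24
Denominator: 4! = 24
C(27, 4) = 17550


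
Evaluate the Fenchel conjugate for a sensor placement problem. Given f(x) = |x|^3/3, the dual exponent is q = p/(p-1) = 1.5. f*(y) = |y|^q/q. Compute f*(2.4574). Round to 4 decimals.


The conjugate exponent q satisfies 1/p + 1/q = 1.
p = 3, so q = 3/(3 - 1) = 1.5
|y|^q = 2.4574^1.5 = 3.8522
f*(2.4574) = 3.8522 / 1.5 = 2.5682


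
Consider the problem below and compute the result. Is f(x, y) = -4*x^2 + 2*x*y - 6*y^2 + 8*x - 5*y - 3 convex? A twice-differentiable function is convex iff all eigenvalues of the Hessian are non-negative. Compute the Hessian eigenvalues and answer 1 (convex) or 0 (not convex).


The Hessian of f(x,y) = -4*x^2 + 2*x*y - 6*y^2 + 8*x - 5*y - 3 is:
H = [[-8, 2], [2, -12]]
Trace = -8 - 12 = -20
Determinant = -8*-12 - (2)^2 = 92
Discriminant = (-20)^2 - 4*92 = 32.0
Eigenvalues: lambda_1 = -12.8284, lambda_2 = -7.1716
The function is not convex.

0


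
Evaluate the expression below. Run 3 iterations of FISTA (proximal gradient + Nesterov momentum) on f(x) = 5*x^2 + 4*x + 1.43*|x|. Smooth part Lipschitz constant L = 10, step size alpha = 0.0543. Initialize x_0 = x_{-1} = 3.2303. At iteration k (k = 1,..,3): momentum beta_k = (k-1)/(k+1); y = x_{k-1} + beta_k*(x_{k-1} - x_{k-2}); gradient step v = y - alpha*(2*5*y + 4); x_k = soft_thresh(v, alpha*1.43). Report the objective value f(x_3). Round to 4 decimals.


FISTA on f(x) = 5*x^2 + 4*x + 1.43*|x|
L = 10, alpha = 0.0543
Iteration 1: beta = 0.0, y = 3.2303 + 0.0*(3.2303 - 3.2303) = 3.2303
  grad(y) = 36.303, v = y - alpha*grad = 1.259
  prox(v) = soft_thresh(1.259, 0.0776) = 1.1814
Iteration 2: beta = 0.3333, y = 1.1814 + 0.3333*(1.1814 - 3.2303) = 0.4984
  grad(y) = 8.9843, v = y - alpha*grad = 0.0106
  prox(v) = soft_thresh(0.0106, 0.0776) = 0.0
Iteration 3: beta = 0.5, y = 0.0 + 0.5*(0.0 - 1.1814) = -0.5907
  grad(y) = -1.907, v = y - alpha*grad = -0.4871
  prox(v) = soft_thresh(-0.4871, 0.0776) = -0.4095
f(x_3) = 5*(-0.4095)^2 + 4*(-0.4095) + 1.43*|-0.4095| = -0.214


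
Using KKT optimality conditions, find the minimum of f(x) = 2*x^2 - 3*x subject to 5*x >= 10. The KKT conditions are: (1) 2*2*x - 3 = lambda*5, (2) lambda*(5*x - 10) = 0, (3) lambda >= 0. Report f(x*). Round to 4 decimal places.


Step 1: Try lambda = 0 (constraint inactive).
x_unc = 3/(2*2) = 0.75
Check: 5*0.75 = 3.75 < 10 -- violated!
Step 2: Constraint must be active: 5*x = 10
x* = 10/5 = 2.0
lambda = (2*2*2.0 - 3)/5 = 1.0
Step 3: Compute optimal value.
f(x*) = 2*2.0^2 - 3*2.0 = 2.0


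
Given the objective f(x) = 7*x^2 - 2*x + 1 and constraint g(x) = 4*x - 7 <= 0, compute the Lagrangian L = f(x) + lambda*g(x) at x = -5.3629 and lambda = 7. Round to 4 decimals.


Step 1: Evaluate f(x).
f(-5.3629) = 7*(-5.3629)^2 - 2*(-5.3629) + 1 = 213.0507
Step 2: Evaluate g(x).
g(-5.3629) = 4*-5.3629 - 7 = -28.4516
Step 3: Compute Lagrangian.
L = 213.0507 + 7*-28.4516 = 13.8895


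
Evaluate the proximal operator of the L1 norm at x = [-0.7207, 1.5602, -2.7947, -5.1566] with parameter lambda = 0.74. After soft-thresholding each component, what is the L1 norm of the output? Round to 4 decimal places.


Soft-thresholding with lambda = 0.74:
prox(-0.7207) = sign(-0.7207)*max(|-0.7207| - 0.74, 0) = 0.0
prox(1.5602) = sign(1.5602)*max(|1.5602| - 0.74, 0) = 0.8202
prox(-2.7947) = sign(-2.7947)*max(|-2.7947| - 0.74, 0) = -2.0547
prox(-5.1566) = sign(-5.1566)*max(|-5.1566| - 0.74, 0) = -4.4166
prox(x) = [0.0, 0.8202, -2.0547, -4.4166]
||prox(x)||_1 = 0.0 + 0.8202 + 2.0547 + 4.4166 = 7.2915


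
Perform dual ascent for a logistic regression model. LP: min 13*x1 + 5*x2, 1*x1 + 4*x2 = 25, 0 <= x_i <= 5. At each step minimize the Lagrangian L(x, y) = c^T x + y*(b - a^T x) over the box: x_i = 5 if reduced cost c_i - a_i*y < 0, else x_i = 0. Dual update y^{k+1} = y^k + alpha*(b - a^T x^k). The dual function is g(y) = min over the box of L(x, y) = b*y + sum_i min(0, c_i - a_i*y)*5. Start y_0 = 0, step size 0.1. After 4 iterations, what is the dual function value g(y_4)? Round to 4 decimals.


Dual ascent for LP: min 13*x1 + 5*x2, 1*x1 + 4*x2 = 25, 0 <= x_i <= 5
Step 1: y^k = 0.0, reduced costs: (13.0, 5.0)
  x^k = (0.0, 0.0), subgradient = b - a^T x = 25.0
  y^{k+1} = 0.0 + 0.1*25.0 = 2.5
Step 2: y^k = 2.5, reduced costs: (10.5, -5.0)
  x^k = (0.0, 5.0), subgradient = b - a^T x = 5.0
  y^{k+1} = 2.5 + 0.1*5.0 = 3.0
Step 3: y^k = 3.0, reduced costs: (10.0, -7.0)
  x^k = (0.0, 5.0), subgradient = b - a^T x = 5.0
  y^{k+1} = 3.0 + 0.1*5.0 = 3.5
Step 4: y^k = 3.5, reduced costs: (9.5, -9.0)
  x^k = (0.0, 5.0), subgradient = b - a^T x = 5.0
  y^{k+1} = 3.5 + 0.1*5.0 = 4.0
Dual objective at y_4 = 4.0: reduced costs (9.0, -11.0), box minimizer x = (0.0, 5.0)
g(y_4) = b*y + (c1 - a1*y)*x1 + (c2 - a2*y)*x2 = 25*4.0 + 9.0*0.0 + (-11.0)*5.0 = 100.0 + 0.0 - 55.0 = 45.0


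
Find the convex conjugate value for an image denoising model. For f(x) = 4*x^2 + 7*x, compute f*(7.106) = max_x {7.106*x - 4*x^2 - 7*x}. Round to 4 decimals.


f*(y) = sup_x {y*x - a*x^2 - b*x} = sup_x {(y-b)*x - a*x^2}
FOC: (y - b) - 2a*x = 0 => x* = (y - b)/(2a)
x* = (7.106 - 7)/(2*4) = 0.0133
f*(7.106) = (y-b)^2/(4a) = (7.106 - 7)^2/(4*4)
= 0.0112/16 = 0.0007


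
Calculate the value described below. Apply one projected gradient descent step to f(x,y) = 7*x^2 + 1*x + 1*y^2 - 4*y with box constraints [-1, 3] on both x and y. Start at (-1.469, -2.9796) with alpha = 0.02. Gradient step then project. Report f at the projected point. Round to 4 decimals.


Step 1: Compute gradient at (-1.469, -2.9796).
grad_x = 2*7*-1.469 + 1 = -19.566
grad_y = 2*1*-2.9796 - 4 = -9.9592
Step 2: Gradient step.
x_raw = -1.469 - 0.02*-19.566 = -1.0777
y_raw = -2.9796 - 0.02*-9.9592 = -2.7804
Step 3: Project onto [-1, 3].
x_proj = clip(-1.0777) = -1.0
y_proj = clip(-2.7804) = -1.0
Step 4: Evaluate f.
f(-1.0, -1.0) = 11.0


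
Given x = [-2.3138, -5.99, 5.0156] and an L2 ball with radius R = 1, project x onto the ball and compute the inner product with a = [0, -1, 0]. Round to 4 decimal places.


Step 1: Compute ||x|| (intermediates to 6 decimals).
||x|| = sqrt((-2.3138)^2 + (-5.99)^2 + 5.0156^2) = 8.148007
Step 2: Project.
Since ||x|| > R, scale = R/||x|| = 1/8.148007 = 0.122729, proj(x) = scale * x
proj(x) = [-0.28397, -0.735147, 0.61556]
Step 3: Dot product.
a^T * proj(x) = 0*(-0.28397) - 1*(-0.735147) + 0*0.61556 = 0.7351


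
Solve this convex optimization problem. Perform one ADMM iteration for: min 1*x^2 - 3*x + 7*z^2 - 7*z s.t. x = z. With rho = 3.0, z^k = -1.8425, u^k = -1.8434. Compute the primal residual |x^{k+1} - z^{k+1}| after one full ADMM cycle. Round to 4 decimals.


ADMM iteration with rho = 3.0, z^k = -1.8425, u^k = -1.8434
Step 1: x-update.
Minimize 1*x^2 - 3*x + (3.0/2)*(x + 1.8425 - 1.8434)^2
FOC: (2*1 + 3.0)*x = 3 + 3.0*(-1.8425 + 1.8434)
x^{k+1} = 0.6005
Step 2: z-update.
Minimize 7*z^2 - 7*z + (3.0/2)*(0.6005 - z - 1.8434)^2
FOC: (2*7 + 3.0)*z = 7 + 3.0*(0.6005 - 1.8434)
z^{k+1} = 0.1924
Step 3: u-update.
u^{k+1} = -1.8434 + 0.6005 - 0.1924 = -1.4353
Step 4: Primal residual = |0.6005 - 0.1924| = 0.4081


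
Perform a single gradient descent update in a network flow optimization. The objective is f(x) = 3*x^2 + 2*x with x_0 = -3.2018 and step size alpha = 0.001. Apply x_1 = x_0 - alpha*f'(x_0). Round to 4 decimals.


We compute the gradient at x_0 and apply the update.
f'(x) = 6*x + 2
f'(-3.2018) = 6*-3.2018 + 2 = -17.2108
x_1 = -3.2018 - 0.001*-17.2108 = -3.1846


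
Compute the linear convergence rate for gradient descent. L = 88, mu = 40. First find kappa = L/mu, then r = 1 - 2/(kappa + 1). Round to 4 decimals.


Step 1: Compute the condition number.
kappa = L/mu = 88/40 = 2.2
Step 2: Compute the convergence rate.
r = 1 - 2/(kappa + 1) = 1 - 2*mu/(L + mu) = (L - mu)/(L + mu) = 48/128 = 0.375


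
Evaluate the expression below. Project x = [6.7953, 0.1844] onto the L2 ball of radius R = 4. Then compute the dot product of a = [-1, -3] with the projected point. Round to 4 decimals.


Step 1: Compute ||x|| (intermediates to 6 decimals).
||x|| = sqrt(6.7953^2 + 0.1844^2) = 6.797802
Step 2: Project.
Since ||x|| > R, scale = R/||x|| = 4/6.797802 = 0.588425, proj(x) = scale * x
proj(x) = [3.998524, 0.108506]
Step 3: Dot product.
a^T * proj(x) = -1*3.998524 - 3*0.108506 = -4.324


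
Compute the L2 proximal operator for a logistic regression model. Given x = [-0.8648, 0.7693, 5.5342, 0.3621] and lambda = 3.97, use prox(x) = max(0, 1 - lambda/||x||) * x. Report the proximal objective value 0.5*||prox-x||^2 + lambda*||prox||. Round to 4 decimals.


Step 1: Compute ||x||.
||x|| = 5.6655
Step 2: Compute scaling factor.
scale = max(0, 1 - 3.97/5.6655) = 0.2993
Step 3: prox(x) = [-0.2588, 0.2302, 1.6562, 0.1084]
||prox(x)|| = 1.6955
Step 4: Proximal objective.
0.5*||prox-x||^2 = 7.8805
lambda*||prox|| = 6.7311
Total = 14.6117


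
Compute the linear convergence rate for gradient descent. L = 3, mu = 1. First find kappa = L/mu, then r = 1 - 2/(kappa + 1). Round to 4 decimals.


Step 1: Compute the condition number.
kappa = L/mu = 3/1 = 3.0
Step 2: Compute the convergence rate.
r = 1 - 2/(kappa + 1) = 1 - 2*mu/(L + mu) = (L - mu)/(L + mu) = 2/4 = 0.5


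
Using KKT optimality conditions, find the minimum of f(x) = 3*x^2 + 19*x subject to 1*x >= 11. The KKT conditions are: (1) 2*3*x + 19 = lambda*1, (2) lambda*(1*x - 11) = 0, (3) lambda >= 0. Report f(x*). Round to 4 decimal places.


Step 1: Try lambda = 0 (constraint inactive).
x_unc = -19/(2*3) = -3.1667
Check: 1*-3.1667 = -3.1667 < 11 -- violated!
Step 2: Constraint must be active: 1*x = 11
x* = 11/1 = 11.0
lambda = (2*3*11.0 + 19)/1 = 85.0
Step 3: Compute optimal value.
f(x*) = 3*11.0^2 + 19*11.0 = 572.0


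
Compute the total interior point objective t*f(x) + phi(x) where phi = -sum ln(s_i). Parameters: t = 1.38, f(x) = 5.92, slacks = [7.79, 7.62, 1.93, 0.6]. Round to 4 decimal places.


Step 1: Compute log-barrier.
ln values: [2.0528, 2.0308, 0.6575, -0.5108]
phi = -(2.0528 + 2.0308 + 0.6575 - 0.5108) = -4.2303
Step 2: Compute augmented objective.
t*f(x) = 1.38*5.92 = 8.1696
Total = 8.1696 - 4.2303 = 3.9393


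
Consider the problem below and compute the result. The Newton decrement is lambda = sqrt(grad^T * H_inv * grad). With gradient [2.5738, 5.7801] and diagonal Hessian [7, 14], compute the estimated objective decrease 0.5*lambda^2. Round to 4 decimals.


Step 1: H is diagonal, so H^(-1) * g = [0.3677, 0.4129].
Step 2: g^T H^(-1) g = sum_i g_i^2 / H_ii
  = (2.5738)^2/7 + (5.7801)^2/14
  = 0.9463 + 2.3864 = 3.3327
Step 3: Objective decrease = 0.5 * g^T H^(-1) g = 1.6664


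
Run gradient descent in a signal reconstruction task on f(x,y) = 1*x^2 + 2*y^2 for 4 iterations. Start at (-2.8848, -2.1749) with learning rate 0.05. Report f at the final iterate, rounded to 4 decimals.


Gradient descent on f(x,y) = 1*x^2 + 2*y^2.
Starting point: (-2.8848, -2.1749), alpha = 0.05
Step 1: grad_x = 2*1*-2.8848 = -5.7696, grad_y = 2*2*-2.1749 = -8.6996
  x_1 = -2.8848 - 0.05*-5.7696 = -2.5963
  y_1 = -2.1749 - 0.05*-8.6996 = -1.7399
Step 2: grad_x = 2*1*-2.5963 = -5.1926, grad_y = 2*2*-1.7399 = -6.9597
  x_2 = -2.5963 - 0.05*-5.1926 = -2.3367
  y_2 = -1.7399 - 0.05*-6.9597 = -1.3919
Step 3: grad_x = 2*1*-2.3367 = -4.6734, grad_y = 2*2*-1.3919 = -5.5677
  x_3 = -2.3367 - 0.05*-4.6734 = -2.103
  y_3 = -1.3919 - 0.05*-5.5677 = -1.1135
Step 4: grad_x = 2*1*-2.103 = -4.206, grad_y = 2*2*-1.1135 = -4.4542
  x_4 = -2.103 - 0.05*-4.206 = -1.8927
  y_4 = -1.1135 - 0.05*-4.4542 = -0.8908
f(-1.8927, -0.8908) = 1*(-1.8927)^2 + 2*(-0.8908)^2 = 5.1696


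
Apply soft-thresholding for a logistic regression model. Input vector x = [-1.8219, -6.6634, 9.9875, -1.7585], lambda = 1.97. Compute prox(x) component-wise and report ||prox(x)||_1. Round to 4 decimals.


Soft-thresholding with lambda = 1.97:
prox(-1.8219) = sign(-1.8219)*max(|-1.8219| - 1.97, 0) = 0.0
prox(-6.6634) = sign(-6.6634)*max(|-6.6634| - 1.97, 0) = -4.6934
prox(9.9875) = sign(9.9875)*max(|9.9875| - 1.97, 0) = 8.0175
prox(-1.7585) = sign(-1.7585)*max(|-1.7585| - 1.97, 0) = 0.0
prox(x) = [0.0, -4.6934, 8.0175, 0.0]
||prox(x)||_1 = 0.0 + 4.6934 + 8.0175 + 0.0 = 12.7109


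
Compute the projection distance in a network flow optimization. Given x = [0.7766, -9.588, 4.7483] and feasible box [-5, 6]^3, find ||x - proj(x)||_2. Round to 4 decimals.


Project each component onto [-5, 6].
clip(0.7766) = 0.7766, clip(-9.588) = -5.0, clip(4.7483) = 4.7483
Projection = [0.7766, -5.0, 4.7483]
Squared diffs: [0.0, 21.0497, 0.0]
Distance = sqrt(21.0497) = 4.588


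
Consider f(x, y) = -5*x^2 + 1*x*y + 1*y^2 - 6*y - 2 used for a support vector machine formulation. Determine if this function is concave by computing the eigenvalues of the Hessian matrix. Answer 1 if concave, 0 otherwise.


The Hessian of f(x,y) = -5*x^2 + 1*x*y + 1*y^2 - 6*y - 2 is:
H = [[-10, 1], [1, 2]]
Trace = -10 + 2 = -8
Determinant = -10*2 - (1)^2 = -21
Discriminant = (-8)^2 - 4*-21 = 148.0
Eigenvalues: lambda_1 = -10.0828, lambda_2 = 2.0828
The function is not concave.

0


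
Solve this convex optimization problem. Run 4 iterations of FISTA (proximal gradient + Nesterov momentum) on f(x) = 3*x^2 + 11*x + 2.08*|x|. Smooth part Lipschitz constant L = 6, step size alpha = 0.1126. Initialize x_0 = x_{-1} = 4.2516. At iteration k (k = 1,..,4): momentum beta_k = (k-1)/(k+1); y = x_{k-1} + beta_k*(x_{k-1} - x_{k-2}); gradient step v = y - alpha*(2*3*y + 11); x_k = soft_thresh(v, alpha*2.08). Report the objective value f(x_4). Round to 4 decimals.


FISTA on f(x) = 3*x^2 + 11*x + 2.08*|x|
L = 6, alpha = 0.1126
Iteration 1: beta = 0.0, y = 4.2516 + 0.0*(4.2516 - 4.2516) = 4.2516
  grad(y) = 36.5096, v = y - alpha*grad = 0.1406
  prox(v) = soft_thresh(0.1406, 0.2342) = 0.0
Iteration 2: beta = 0.3333, y = 0.0 + 0.3333*(0.0 - 4.2516) = -1.4172
  grad(y) = 2.4968, v = y - alpha*grad = -1.6983
  prox(v) = soft_thresh(-1.6983, 0.2342) = -1.4641
Iteration 3: beta = 0.5, y = -1.4641 + 0.5*(-1.4641 - 0.0) = -2.1962
  grad(y) = -2.1772, v = y - alpha*grad = -1.951
  prox(v) = soft_thresh(-1.951, 0.2342) = -1.7168
Iteration 4: beta = 0.6, y = -1.7168 + 0.6*(-1.7168 + 1.4641) = -1.8685
  grad(y) = -0.2108, v = y - alpha*grad = -1.8447
  prox(v) = soft_thresh(-1.8447, 0.2342) = -1.6105
f(x_4) = 3*(-1.6105)^2 + 11*(-1.6105) + 2.08*|-1.6105| = -6.5845


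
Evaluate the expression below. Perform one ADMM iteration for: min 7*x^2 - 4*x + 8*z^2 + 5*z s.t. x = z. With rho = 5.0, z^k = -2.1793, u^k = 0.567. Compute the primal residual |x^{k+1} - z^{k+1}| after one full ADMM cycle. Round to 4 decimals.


ADMM iteration with rho = 5.0, z^k = -2.1793, u^k = 0.567
Step 1: x-update.
Minimize 7*x^2 - 4*x + (5.0/2)*(x + 2.1793 + 0.567)^2
FOC: (2*7 + 5.0)*x = 4 + 5.0*(-2.1793 - 0.567)
x^{k+1} = -0.5122
Step 2: z-update.
Minimize 8*z^2 + 5*z + (5.0/2)*(-0.5122 - z + 0.567)^2
FOC: (2*8 + 5.0)*z = -5 + 5.0*(-0.5122 + 0.567)
z^{k+1} = -0.225
Step 3: u-update.
u^{k+1} = 0.567 - 0.5122 + 0.225 = 0.2799
Step 4: Primal residual = |-0.5122 + 0.225| = 0.2871


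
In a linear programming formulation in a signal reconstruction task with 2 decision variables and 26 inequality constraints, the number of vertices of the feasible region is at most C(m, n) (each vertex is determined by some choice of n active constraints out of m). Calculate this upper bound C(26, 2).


Each vertex corresponds to some choice of n active constraints out of m, so the number of vertices is at most C(m, n) = m! / (n!(m-n)!).
m = 26, n = 2
Numerator: 26 * 25
Denominator: 2! = 2
C(26, 2) = 325


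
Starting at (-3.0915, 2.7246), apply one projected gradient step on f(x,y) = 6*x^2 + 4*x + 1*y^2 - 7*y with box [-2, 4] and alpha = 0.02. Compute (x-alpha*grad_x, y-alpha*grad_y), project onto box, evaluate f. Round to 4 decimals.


Step 1: Compute gradient at (-3.0915, 2.7246).
grad_x = 2*6*-3.0915 + 4 = -33.098
grad_y = 2*1*2.7246 - 7 = -1.5508
Step 2: Gradient step.
x_raw = -3.0915 - 0.02*-33.098 = -2.4295
y_raw = 2.7246 - 0.02*-1.5508 = 2.7556
Step 3: Project onto [-2, 4].
x_proj = clip(-2.4295) = -2.0
y_proj = clip(2.7556) = 2.7556
Step 4: Evaluate f.
f(-2.0, 2.7556) = 4.3041


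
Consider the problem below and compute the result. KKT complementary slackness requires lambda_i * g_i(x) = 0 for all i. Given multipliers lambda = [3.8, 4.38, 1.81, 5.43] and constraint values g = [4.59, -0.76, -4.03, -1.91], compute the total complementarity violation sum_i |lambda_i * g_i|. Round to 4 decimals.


KKT complementary slackness check:
lambda_1 * g_1 = 3.8 * 4.59 = 17.442
lambda_2 * g_2 = 4.38 * -0.76 = -3.3288
lambda_3 * g_3 = 1.81 * -4.03 = -7.2943
lambda_4 * g_4 = 5.43 * -1.91 = -10.3713
Total violation = 17.442 + 3.3288 + 7.2943 + 10.3713 = 38.4364


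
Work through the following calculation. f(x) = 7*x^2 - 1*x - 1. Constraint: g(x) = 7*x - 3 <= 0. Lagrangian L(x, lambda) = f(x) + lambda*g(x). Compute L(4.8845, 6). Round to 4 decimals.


Step 1: Evaluate f(x).
f(4.8845) = 7*4.8845^2 - 1*4.8845 - 1 = 161.1239
Step 2: Evaluate g(x).
g(4.8845) = 7*4.8845 - 3 = 31.1915
Step 3: Compute Lagrangian.
L = 161.1239 + 6*31.1915 = 348.2729


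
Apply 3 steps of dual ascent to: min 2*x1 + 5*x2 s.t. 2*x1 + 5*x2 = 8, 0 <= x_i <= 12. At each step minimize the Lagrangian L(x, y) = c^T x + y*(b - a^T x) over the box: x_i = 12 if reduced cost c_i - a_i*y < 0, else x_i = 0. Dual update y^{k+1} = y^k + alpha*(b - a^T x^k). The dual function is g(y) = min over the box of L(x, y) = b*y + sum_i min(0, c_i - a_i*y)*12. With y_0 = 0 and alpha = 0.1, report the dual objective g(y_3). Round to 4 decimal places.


Dual ascent for LP: min 2*x1 + 5*x2, 2*x1 + 5*x2 = 8, 0 <= x_i <= 12
Step 1: y^k = 0.0, reduced costs: (2.0, 5.0)
  x^k = (0.0, 0.0), subgradient = b - a^T x = 8.0
  y^{k+1} = 0.0 + 0.1*8.0 = 0.8
Step 2: y^k = 0.8, reduced costs: (0.4, 1.0)
  x^k = (0.0, 0.0), subgradient = b - a^T x = 8.0
  y^{k+1} = 0.8 + 0.1*8.0 = 1.6
Step 3: y^k = 1.6, reduced costs: (-1.2, -3.0)
  x^k = (12.0, 12.0), subgradient = b - a^T x = -76.0
  y^{k+1} = 1.6 + 0.1*-76.0 = -6.0
Dual objective at y_3 = -6.0: reduced costs (14.0, 35.0), box minimizer x = (0.0, 0.0)
g(y_3) = b*y + (c1 - a1*y)*x1 + (c2 - a2*y)*x2 = 8*(-6.0) + 14.0*0.0 + 35.0*0.0 = -48.0 + 0.0 + 0.0 = -48.0


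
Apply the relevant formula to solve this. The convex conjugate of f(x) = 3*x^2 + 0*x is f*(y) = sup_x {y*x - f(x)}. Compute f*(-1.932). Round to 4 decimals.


f*(y) = sup_x {y*x - a*x^2 - b*x} = sup_x {(y-b)*x - a*x^2}
FOC: (y - b) - 2a*x = 0 => x* = (y - b)/(2a)
x* = (-1.932 - 0)/(2*3) = -0.322
f*(-1.932) = (y-b)^2/(4a) = (-1.932 - 0)^2/(4*3)
= 3.7326/12 = 0.3111


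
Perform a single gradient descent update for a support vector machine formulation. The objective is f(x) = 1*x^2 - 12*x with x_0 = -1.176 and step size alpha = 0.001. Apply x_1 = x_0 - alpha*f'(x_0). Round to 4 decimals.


We compute the gradient at x_0 and apply the update.
f'(x) = 2*x - 12
f'(-1.176) = 2*-1.176 - 12 = -14.352
x_1 = -1.176 - 0.001*-14.352 = -1.1616


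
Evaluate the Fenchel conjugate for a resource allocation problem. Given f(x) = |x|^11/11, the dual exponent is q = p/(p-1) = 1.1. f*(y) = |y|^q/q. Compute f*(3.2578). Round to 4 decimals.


The conjugate exponent q satisfies 1/p + 1/q = 1.
p = 11, so q = 11/(11 - 1) = 1.1
|y|^q = 3.2578^1.1 = 3.6662
f*(3.2578) = 3.6662 / 1.1 = 3.3329


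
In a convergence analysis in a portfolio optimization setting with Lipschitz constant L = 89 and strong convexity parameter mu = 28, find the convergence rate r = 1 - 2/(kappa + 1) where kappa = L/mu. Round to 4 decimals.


Step 1: Compute the condition number.
kappa = L/mu = 89/28 = 3.1786
Step 2: Compute the convergence rate.
r = 1 - 2/(kappa + 1) = 1 - 2*mu/(L + mu) = (L - mu)/(L + mu) = 61/117 = 0.5214


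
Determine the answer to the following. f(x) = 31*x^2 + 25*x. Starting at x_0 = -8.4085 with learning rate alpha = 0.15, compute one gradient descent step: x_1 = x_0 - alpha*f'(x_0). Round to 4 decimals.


We compute the gradient at x_0 and apply the update.
f'(x) = 62*x + 25
f'(-8.4085) = 62*-8.4085 + 25 = -496.327
x_1 = -8.4085 - 0.15*-496.327 = 66.0406


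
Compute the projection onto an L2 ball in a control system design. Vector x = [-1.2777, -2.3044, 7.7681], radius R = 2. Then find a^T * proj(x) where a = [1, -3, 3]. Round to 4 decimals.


Step 1: Compute ||x|| (intermediates to 6 decimals).
||x|| = sqrt((-1.2777)^2 + (-2.3044)^2 + 7.7681^2) = 8.202814
Step 2: Project.
Since ||x|| > R, scale = R/||x|| = 2/8.202814 = 0.243819, proj(x) = scale * x
proj(x) = [-0.311528, -0.561857, 1.89401]
Step 3: Dot product.
a^T * proj(x) = 1*(-0.311528) - 3*(-0.561857) + 3*1.89401 = 7.0561


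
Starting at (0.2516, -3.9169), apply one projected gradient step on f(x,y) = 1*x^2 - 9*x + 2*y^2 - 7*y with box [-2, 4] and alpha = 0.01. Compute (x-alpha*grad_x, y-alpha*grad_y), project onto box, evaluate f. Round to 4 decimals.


Step 1: Compute gradient at (0.2516, -3.9169).
grad_x = 2*1*0.2516 - 9 = -8.4968
grad_y = 2*2*-3.9169 - 7 = -22.6676
Step 2: Gradient step.
x_raw = 0.2516 - 0.01*-8.4968 = 0.3366
y_raw = -3.9169 - 0.01*-22.6676 = -3.6902
Step 3: Project onto [-2, 4].
x_proj = clip(0.3366) = 0.3366
y_proj = clip(-3.6902) = -2.0
Step 4: Evaluate f.
f(0.3366, -2.0) = 19.0842


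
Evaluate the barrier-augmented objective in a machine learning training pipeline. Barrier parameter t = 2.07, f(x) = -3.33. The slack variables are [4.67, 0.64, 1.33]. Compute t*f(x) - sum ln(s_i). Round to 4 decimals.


Step 1: Compute log-barrier.
ln values: [1.5412, -0.4463, 0.2852]
phi = -(1.5412 - 0.4463 + 0.2852) = -1.3801
Step 2: Compute augmented objective.
t*f(x) = 2.07*-3.33 = -6.8931
Total = -6.8931 - 1.3801 = -8.2732


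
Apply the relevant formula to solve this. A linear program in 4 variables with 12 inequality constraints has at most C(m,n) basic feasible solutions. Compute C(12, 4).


Each vertex corresponds to some choice of n active constraints out of m, so the number of vertices is at most C(m, n) = m! / (n!(m-n)!).
m = 12, n = 4
Numerator: 12 * 11 * 10 * 9
Denominator: 4! = 24
C(12, 4) = 495
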